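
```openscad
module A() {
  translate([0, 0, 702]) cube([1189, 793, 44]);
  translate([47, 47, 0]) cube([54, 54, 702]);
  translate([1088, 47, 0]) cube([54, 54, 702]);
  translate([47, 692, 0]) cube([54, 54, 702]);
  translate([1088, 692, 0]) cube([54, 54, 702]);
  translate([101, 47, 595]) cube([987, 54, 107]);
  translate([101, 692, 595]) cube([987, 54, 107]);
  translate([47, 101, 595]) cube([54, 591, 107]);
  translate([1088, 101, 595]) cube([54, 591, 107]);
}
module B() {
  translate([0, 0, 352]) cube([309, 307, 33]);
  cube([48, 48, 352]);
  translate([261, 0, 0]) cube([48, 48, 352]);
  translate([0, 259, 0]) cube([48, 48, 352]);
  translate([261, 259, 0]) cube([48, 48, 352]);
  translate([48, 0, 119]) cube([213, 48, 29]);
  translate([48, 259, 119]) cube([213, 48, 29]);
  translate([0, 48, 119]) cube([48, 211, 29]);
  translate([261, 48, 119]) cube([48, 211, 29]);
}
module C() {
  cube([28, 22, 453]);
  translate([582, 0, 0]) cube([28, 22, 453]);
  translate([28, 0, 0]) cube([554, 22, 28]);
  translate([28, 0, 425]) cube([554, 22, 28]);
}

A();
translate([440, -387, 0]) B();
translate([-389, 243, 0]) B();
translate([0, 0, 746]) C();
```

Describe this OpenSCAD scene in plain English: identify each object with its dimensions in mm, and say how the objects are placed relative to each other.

A is a table with a 1189×793 mm rectangular top, 44 mm thick, top surface at z = 746 mm, supported by four 54×54 mm square legs, each inset 47 mm from the nearest pair of top edges, running from the floor. Four apron rails, 54 mm thick and 107 mm tall, run between adjacent legs with their top edges flush with the underside of the top and their outer faces flush with the legs' outer faces.

B is a four-legged stool. The seat is a 309×307×33 mm slab whose top surface is at z = 385 mm; four square legs, each 48×48 mm in cross-section, run from the floor (z = 0) to the underside of the seat, each flush with a corner of the seat. Four stretchers, 48 mm wide and 29 mm tall, connect adjacent legs with their undersides at z = 119 mm, each running between the inner faces of the legs it joins and aligned with the legs' outer faces on the other axis.

C is a picture frame with a 554×397 mm rectangular opening (x by z) and a uniform 28 mm border on every side. Frame depth is 22 mm along y. It is built from two vertical stiles running the full outside height and two horizontal rails spanning the gap between the stiles.

Two stools sit around the table at the −y, −x sides. The picture frame is on top of the table.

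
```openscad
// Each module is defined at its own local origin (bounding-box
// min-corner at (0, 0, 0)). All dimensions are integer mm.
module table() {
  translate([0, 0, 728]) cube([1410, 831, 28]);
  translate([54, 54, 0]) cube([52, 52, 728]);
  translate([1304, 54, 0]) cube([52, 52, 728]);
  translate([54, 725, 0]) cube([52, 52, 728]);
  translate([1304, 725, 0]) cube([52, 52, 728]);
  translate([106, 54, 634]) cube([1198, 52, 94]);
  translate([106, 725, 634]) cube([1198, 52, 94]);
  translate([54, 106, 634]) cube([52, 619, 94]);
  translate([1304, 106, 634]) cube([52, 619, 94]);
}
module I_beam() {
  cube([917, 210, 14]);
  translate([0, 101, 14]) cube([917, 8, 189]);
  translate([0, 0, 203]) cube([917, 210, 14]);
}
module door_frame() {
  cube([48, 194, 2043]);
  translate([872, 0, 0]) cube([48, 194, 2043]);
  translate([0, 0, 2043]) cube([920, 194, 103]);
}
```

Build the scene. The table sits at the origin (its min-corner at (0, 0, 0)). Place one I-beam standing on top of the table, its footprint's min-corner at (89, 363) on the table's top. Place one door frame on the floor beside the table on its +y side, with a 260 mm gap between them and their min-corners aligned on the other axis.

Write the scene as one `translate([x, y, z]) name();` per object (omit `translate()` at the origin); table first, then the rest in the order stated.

table();
translate([89, 363, 756]) I_beam();
translate([0, 1091, 0]) door_frame();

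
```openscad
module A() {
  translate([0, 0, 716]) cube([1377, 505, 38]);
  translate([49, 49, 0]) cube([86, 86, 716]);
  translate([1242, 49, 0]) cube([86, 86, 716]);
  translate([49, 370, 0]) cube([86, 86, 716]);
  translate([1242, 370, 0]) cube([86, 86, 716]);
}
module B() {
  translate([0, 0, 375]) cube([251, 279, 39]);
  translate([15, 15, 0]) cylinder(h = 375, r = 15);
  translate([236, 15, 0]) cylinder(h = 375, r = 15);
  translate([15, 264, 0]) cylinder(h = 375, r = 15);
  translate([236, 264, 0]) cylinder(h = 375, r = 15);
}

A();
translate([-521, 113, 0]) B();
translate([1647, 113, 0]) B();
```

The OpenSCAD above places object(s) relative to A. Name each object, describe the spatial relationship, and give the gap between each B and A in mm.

Each stool's nearest face is 270 mm from the table's bounding box.

A is a table. B is a stool. Two stools sit around the table at the −x, +x sides. The gap between each stool and the table is 270 mm.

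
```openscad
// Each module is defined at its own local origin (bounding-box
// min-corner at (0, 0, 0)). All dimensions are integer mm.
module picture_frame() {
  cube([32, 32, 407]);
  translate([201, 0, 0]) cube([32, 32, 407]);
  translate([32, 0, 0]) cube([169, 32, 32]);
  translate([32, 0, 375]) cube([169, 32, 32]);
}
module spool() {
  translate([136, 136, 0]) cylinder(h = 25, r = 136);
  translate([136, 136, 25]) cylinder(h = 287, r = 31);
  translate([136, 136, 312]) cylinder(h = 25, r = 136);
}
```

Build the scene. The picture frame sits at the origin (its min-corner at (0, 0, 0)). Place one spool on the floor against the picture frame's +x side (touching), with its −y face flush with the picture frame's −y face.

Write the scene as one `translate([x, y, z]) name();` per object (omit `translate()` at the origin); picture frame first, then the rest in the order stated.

picture_frame();
translate([233, 0, 0]) spool();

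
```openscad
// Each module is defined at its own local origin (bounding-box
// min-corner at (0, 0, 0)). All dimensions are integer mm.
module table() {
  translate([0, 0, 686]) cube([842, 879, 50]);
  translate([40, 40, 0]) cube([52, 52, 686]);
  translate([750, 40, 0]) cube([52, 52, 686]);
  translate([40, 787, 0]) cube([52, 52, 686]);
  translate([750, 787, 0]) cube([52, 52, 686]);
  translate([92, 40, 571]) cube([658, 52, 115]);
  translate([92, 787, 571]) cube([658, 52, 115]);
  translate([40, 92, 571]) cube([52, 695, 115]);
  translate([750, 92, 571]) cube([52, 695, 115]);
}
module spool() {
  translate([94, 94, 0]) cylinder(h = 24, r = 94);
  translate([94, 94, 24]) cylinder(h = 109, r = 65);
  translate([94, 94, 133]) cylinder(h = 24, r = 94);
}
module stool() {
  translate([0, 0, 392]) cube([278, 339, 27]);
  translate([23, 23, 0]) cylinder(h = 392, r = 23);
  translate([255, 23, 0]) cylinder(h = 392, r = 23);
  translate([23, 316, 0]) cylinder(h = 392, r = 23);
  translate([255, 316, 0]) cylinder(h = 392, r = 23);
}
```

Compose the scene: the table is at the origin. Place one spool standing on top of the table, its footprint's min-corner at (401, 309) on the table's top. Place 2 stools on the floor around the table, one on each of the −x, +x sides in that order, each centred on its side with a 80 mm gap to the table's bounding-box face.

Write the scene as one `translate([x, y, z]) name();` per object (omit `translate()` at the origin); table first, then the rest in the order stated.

table();
translate([401, 309, 736]) spool();
translate([-358, 270, 0]) stool();
translate([922, 270, 0]) stool();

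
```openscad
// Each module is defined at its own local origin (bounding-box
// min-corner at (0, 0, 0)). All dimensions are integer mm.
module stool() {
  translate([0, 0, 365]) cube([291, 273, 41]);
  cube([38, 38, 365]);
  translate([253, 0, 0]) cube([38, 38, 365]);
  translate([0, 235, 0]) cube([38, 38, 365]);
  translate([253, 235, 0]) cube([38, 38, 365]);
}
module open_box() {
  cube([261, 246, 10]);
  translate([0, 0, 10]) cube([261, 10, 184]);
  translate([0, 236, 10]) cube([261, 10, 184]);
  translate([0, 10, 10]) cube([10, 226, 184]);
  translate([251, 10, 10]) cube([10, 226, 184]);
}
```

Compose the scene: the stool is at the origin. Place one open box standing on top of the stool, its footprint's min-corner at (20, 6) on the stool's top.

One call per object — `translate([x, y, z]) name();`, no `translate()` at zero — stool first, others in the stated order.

stool();
translate([20, 6, 406]) open_box();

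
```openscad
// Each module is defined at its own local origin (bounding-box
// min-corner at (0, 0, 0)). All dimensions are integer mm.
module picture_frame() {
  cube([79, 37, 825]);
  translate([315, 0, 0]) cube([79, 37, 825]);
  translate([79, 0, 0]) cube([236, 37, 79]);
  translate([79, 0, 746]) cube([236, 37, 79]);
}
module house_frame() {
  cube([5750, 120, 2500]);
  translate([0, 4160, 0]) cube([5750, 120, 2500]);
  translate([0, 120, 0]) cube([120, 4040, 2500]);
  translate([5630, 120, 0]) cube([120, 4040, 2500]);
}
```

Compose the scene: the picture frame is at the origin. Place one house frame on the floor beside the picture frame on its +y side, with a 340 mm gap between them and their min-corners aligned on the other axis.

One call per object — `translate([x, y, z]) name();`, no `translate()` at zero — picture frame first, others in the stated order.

picture_frame();
translate([0, 377, 0]) house_frame();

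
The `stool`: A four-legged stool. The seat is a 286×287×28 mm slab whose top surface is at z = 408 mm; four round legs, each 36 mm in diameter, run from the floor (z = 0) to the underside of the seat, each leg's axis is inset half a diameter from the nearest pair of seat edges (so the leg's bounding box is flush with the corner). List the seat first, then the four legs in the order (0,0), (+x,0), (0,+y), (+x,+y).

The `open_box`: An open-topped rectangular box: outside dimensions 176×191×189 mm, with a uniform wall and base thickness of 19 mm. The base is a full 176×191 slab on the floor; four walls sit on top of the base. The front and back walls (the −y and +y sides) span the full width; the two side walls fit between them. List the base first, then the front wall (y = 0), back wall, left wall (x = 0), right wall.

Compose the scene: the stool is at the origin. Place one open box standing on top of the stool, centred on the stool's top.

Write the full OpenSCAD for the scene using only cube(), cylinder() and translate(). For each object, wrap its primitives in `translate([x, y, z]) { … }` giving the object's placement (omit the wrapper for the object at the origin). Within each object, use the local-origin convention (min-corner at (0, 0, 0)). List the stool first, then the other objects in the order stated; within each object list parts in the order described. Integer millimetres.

translate([0, 0, 380]) cube([286, 287, 28]);
translate([18, 18, 0]) cylinder(h = 380, r = 18);
translate([268, 18, 0]) cylinder(h = 380, r = 18);
translate([18, 269, 0]) cylinder(h = 380, r = 18);
translate([268, 269, 0]) cylinder(h = 380, r = 18);
translate([55, 48, 408]) {
  cube([176, 191, 19]);
  translate([0, 0, 19]) cube([176, 19, 170]);
  translate([0, 172, 19]) cube([176, 19, 170]);
  translate([0, 19, 19]) cube([19, 153, 170]);
  translate([157, 19, 19]) cube([19, 153, 170]);
}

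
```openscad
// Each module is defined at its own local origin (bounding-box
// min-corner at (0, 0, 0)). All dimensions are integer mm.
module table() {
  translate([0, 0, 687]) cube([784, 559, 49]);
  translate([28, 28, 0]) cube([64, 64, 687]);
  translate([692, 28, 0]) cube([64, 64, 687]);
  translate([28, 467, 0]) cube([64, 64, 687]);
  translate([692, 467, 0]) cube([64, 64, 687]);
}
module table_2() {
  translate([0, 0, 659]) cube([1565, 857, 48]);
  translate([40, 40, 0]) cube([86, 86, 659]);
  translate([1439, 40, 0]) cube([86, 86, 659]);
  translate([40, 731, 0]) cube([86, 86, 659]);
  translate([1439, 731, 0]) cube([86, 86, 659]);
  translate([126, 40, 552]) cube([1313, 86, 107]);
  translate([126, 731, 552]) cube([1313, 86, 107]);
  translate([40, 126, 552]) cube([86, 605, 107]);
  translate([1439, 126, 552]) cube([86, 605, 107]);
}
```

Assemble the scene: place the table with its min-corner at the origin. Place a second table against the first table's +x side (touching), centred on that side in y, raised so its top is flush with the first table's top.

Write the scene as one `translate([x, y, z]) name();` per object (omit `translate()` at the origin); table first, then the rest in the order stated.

table();
translate([784, -149, 29]) table_2();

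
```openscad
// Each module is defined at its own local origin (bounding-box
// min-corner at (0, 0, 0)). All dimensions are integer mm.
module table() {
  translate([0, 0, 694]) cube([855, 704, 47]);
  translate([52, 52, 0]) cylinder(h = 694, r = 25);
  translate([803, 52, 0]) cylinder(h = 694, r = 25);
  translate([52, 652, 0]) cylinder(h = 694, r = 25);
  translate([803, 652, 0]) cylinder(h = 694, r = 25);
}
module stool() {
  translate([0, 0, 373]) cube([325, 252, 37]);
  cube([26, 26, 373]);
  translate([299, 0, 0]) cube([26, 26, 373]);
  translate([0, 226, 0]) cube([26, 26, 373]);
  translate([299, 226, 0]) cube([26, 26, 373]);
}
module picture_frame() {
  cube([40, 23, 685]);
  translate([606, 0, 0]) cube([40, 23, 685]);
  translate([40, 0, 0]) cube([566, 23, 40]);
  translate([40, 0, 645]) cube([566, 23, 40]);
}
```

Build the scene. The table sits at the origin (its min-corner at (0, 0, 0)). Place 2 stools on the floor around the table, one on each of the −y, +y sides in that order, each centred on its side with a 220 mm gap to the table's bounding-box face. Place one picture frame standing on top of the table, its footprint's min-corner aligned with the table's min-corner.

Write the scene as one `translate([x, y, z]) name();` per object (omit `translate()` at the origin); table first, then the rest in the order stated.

table();
translate([265, -472, 0]) stool();
translate([265, 924, 0]) stool();
translate([0, 0, 741]) picture_frame();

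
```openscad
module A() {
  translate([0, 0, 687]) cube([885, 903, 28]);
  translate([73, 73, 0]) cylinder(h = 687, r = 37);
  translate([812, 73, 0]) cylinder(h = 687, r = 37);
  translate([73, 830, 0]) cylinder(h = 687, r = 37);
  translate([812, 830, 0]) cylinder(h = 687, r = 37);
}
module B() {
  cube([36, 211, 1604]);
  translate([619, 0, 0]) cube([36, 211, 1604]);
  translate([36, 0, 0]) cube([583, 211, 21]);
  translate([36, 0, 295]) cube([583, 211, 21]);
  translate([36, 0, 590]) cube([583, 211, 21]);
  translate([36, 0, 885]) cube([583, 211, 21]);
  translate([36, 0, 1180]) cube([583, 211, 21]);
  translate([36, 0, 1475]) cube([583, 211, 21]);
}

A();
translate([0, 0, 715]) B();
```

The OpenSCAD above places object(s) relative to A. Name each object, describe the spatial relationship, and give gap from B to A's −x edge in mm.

A is a table. B is a bookshelf. The bookshelf is on top of the table. The gap from the bookshelf to the table's −x edge is 0 mm.

The bookshelf's min-x is at 0; the table's min-x is 0; gap = 0 mm.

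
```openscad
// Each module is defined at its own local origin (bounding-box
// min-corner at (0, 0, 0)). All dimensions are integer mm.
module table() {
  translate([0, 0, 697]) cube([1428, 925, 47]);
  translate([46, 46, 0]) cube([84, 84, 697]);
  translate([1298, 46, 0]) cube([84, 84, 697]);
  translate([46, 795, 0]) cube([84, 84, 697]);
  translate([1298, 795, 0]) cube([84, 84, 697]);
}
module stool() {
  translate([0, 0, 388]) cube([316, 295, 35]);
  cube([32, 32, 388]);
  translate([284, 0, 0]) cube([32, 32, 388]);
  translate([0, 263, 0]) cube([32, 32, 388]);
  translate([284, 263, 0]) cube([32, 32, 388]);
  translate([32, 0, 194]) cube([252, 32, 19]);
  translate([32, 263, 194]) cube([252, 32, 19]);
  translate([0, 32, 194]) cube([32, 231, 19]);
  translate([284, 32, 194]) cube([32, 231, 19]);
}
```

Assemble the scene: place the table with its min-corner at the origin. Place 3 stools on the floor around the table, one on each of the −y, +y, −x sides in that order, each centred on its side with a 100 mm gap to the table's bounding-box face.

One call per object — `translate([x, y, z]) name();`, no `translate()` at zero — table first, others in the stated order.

table();
translate([556, -395, 0]) stool();
translate([556, 1025, 0]) stool();
translate([-416, 315, 0]) stool();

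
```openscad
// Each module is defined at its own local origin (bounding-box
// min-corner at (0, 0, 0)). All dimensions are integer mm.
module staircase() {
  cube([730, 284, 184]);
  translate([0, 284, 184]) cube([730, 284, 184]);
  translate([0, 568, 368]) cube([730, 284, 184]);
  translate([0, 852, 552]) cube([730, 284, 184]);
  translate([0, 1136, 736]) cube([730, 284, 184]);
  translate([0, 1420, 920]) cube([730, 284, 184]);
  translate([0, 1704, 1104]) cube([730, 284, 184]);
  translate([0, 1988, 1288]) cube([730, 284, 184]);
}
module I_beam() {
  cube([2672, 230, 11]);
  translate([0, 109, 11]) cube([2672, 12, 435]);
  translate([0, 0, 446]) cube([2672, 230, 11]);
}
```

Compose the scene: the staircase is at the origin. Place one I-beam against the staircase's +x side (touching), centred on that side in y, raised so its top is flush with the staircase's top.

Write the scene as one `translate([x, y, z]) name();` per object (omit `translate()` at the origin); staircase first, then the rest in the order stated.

staircase();
translate([730, 1021, 1015]) I_beam();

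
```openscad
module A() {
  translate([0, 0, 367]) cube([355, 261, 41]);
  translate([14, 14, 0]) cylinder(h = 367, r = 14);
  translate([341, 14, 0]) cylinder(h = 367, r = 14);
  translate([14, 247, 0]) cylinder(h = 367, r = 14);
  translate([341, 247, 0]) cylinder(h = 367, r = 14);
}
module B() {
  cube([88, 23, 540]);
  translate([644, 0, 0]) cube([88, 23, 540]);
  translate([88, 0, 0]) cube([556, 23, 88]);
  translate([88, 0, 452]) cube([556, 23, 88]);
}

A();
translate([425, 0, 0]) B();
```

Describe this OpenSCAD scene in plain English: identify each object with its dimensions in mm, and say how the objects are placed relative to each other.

A is a four-legged stool. The seat is 355×261 mm, 41 mm thick, top at z = 408 mm. It stands on four round legs, each 28 mm in diameter, from z = 0 to the seat underside, each leg's axis is inset half a diameter from the nearest pair of seat edges (so the leg's bounding box is flush with the corner).

B is a rectangular picture frame lying in the x–z plane (depth along y). The opening is 556 mm wide (x) by 364 mm tall (z), surrounded by a border 88 mm wide on all four sides. The frame is 23 mm deep and is made of two full-height vertical stiles with two horizontal rails fitted between them.

The picture frame is on the floor beside the stool on its +x side.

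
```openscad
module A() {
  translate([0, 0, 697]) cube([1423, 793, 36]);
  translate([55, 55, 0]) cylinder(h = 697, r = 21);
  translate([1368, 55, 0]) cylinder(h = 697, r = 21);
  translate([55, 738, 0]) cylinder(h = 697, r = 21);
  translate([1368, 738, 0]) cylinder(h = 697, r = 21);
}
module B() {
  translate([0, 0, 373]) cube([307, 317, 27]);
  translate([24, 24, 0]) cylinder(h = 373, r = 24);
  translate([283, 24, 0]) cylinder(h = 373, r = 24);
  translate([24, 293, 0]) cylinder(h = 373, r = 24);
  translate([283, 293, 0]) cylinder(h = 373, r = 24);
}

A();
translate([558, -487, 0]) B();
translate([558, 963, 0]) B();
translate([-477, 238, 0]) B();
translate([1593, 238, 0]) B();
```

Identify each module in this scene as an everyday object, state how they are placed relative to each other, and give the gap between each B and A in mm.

A is a table. B is a stool. Four stools sit around the table at the −y, +y, −x, +x sides. The gap between each stool and the table is 170 mm.

Each stool's nearest face is 170 mm from the table's bounding box.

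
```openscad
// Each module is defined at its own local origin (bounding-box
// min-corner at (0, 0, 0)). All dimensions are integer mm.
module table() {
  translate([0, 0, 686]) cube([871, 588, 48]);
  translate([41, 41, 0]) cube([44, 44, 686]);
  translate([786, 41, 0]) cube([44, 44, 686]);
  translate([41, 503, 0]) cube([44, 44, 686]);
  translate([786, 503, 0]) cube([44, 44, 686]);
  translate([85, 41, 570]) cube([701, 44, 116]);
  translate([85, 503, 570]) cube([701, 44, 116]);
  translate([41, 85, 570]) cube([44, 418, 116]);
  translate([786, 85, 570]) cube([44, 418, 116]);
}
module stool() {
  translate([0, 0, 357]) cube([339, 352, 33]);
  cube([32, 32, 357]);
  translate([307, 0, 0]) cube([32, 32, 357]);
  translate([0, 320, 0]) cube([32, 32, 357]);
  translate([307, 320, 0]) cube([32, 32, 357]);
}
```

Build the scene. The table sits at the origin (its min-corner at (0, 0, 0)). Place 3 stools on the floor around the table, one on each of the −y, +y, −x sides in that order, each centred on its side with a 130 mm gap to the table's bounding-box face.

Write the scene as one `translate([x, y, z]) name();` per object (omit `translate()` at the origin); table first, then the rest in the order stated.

table();
translate([266, -482, 0]) stool();
translate([266, 718, 0]) stool();
translate([-469, 118, 0]) stool();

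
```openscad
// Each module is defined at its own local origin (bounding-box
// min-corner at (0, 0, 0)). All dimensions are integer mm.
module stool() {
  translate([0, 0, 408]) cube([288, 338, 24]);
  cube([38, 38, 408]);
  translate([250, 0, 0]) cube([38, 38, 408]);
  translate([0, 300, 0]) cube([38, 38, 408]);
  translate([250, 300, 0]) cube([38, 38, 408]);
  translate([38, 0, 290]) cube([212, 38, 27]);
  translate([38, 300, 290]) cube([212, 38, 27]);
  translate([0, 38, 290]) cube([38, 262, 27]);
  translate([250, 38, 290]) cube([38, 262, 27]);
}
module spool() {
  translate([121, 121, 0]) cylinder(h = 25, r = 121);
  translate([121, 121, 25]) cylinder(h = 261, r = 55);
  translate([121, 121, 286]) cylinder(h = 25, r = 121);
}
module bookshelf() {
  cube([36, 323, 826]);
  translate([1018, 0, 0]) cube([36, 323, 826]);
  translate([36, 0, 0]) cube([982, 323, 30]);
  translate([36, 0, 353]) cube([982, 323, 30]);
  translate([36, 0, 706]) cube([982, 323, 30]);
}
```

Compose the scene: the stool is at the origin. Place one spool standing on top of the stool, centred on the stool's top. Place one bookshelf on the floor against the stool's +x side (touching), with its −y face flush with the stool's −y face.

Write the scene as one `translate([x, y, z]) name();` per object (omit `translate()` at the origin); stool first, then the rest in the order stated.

stool();
translate([23, 48, 432]) spool();
translate([288, 0, 0]) bookshelf();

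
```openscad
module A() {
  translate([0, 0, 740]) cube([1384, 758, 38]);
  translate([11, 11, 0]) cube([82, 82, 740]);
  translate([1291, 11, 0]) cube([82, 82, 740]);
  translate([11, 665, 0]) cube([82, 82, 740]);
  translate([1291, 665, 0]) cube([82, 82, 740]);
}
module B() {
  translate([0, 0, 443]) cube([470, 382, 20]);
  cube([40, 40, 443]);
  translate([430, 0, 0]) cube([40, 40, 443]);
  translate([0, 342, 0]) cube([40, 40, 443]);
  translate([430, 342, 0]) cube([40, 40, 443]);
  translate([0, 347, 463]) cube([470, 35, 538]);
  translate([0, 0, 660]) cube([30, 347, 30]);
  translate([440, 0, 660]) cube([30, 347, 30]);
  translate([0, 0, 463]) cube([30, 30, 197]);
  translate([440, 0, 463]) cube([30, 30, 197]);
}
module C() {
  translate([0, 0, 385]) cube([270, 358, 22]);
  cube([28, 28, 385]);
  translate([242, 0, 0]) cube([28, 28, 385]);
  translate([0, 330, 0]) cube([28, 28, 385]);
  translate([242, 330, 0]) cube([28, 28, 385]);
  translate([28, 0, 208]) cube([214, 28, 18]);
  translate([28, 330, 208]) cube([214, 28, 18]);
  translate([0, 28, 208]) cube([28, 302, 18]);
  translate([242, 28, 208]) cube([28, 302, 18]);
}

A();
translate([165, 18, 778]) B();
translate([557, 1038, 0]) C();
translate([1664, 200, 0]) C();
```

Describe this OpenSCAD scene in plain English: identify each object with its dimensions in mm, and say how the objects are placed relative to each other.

A is a table with a 1384×758 mm rectangular top, 38 mm thick, top surface at z = 778 mm, supported by four 82×82 mm square legs, each inset 11 mm from the nearest pair of top edges, running from the floor.

B is a chair: 470×382 mm seat, 20 mm thick, top at z = 463 mm, on four 40 mm square corner legs flush with the seat edges. A 35 mm thick backrest slab spans the full seat width, extending 538 mm above the seat top, its back face flush with the seat's +y edge. Two armrests of 30×30 mm section run along each side from the seat's front edge to the front of the backrest, top faces 227 mm above the seat top and outer faces flush with the seat's x-edges; a 30×30 mm post under the front of each armrest stands on the seat at the front corner.

C is a simple wooden stool: a rectangular seat 270 mm (x) by 358 mm (y), 22 mm thick, top face at z = 407 mm, on four square legs, each 28×28 mm in cross-section. The legs rest on z = 0, each flush with a corner of the seat. Four stretchers, 28 mm wide and 18 mm tall, connect adjacent legs with their undersides at z = 208 mm, each running between the inner faces of the legs it joins and aligned with the legs' outer faces on the other axis.

The chair is on top of the table. Two stools sit around the table at the +y, +x sides.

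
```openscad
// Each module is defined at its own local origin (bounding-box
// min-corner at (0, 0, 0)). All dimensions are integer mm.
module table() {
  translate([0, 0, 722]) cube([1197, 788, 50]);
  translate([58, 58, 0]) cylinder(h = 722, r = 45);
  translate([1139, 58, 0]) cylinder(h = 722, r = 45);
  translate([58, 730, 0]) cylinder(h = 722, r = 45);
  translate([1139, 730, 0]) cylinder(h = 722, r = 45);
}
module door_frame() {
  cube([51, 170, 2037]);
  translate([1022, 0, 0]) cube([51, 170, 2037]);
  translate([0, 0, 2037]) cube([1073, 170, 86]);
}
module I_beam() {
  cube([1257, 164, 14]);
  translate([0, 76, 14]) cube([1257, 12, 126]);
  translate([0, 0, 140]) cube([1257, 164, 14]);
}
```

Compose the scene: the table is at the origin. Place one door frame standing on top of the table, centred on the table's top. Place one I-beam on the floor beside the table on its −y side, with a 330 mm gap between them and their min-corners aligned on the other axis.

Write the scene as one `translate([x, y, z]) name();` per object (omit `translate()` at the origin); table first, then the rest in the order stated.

table();
translate([62, 309, 772]) door_frame();
translate([0, -494, 0]) I_beam();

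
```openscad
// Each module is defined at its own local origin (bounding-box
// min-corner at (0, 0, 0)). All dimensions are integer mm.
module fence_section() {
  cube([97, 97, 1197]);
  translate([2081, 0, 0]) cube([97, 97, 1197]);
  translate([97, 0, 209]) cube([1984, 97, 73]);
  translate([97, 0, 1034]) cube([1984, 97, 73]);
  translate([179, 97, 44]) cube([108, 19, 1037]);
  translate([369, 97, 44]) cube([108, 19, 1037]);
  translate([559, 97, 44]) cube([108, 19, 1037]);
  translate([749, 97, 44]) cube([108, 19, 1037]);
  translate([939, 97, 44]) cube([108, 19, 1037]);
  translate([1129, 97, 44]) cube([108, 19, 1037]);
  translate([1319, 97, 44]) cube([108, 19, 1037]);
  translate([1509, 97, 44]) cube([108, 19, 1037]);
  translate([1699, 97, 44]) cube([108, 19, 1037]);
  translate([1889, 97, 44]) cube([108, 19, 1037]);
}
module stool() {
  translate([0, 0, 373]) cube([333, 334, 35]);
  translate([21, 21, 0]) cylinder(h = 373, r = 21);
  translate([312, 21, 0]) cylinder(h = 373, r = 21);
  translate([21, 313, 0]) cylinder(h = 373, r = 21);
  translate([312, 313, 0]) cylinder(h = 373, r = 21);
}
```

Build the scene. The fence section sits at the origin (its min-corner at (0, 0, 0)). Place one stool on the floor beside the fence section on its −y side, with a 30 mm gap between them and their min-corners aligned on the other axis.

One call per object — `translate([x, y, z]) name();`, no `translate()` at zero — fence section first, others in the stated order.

fence_section();
translate([0, -364, 0]) stool();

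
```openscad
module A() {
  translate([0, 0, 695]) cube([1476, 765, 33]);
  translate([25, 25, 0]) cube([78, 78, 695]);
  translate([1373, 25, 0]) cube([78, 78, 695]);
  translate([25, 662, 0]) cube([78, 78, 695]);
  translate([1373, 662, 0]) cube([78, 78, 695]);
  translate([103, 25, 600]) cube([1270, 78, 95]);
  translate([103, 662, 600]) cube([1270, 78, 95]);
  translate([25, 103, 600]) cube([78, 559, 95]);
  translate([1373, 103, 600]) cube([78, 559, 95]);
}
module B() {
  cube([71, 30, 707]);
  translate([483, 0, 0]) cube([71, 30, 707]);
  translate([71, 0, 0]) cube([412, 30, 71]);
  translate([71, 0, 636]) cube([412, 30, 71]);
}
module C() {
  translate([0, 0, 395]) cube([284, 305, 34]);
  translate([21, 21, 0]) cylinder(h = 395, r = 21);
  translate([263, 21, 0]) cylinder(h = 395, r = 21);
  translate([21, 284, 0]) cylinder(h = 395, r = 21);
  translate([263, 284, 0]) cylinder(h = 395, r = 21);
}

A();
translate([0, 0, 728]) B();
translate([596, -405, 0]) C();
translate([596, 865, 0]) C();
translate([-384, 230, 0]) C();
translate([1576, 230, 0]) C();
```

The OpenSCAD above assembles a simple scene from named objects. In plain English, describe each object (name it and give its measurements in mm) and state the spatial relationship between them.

A is a table with a 1476×765 mm rectangular top, 33 mm thick, top surface at z = 728 mm, supported by four 78×78 mm square legs, each inset 25 mm from the nearest pair of top edges, running from the floor. Four apron rails, 78 mm thick and 95 mm tall, run between adjacent legs with their top edges flush with the underside of the top and their outer faces flush with the legs' outer faces.

B is a picture frame with a 412×565 mm rectangular opening (x by z) and a uniform 71 mm border on every side. Frame depth is 30 mm along y. It is built from two vertical stiles running the full outside height and two horizontal rails spanning the gap between the stiles.

C is a four-legged stool. The seat is a 284×305×34 mm slab whose top surface is at z = 429 mm; four round legs, each 42 mm in diameter, run from the floor (z = 0) to the underside of the seat, each leg's axis is inset half a diameter from the nearest pair of seat edges (so the leg's bounding box is flush with the corner).

The picture frame is on top of the table. Four stools sit around the table at the −y, +y, −x, +x sides.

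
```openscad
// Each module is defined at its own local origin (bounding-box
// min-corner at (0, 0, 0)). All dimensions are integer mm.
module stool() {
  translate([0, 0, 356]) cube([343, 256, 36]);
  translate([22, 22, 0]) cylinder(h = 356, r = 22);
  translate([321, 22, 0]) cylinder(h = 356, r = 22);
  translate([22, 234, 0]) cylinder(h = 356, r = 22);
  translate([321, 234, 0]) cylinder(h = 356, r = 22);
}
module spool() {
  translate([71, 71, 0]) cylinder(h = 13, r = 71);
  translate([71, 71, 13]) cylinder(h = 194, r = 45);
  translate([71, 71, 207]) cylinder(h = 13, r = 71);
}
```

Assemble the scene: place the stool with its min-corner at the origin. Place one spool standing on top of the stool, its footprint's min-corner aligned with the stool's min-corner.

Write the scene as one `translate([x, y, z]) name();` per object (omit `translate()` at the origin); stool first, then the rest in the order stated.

stool();
translate([0, 0, 392]) spool();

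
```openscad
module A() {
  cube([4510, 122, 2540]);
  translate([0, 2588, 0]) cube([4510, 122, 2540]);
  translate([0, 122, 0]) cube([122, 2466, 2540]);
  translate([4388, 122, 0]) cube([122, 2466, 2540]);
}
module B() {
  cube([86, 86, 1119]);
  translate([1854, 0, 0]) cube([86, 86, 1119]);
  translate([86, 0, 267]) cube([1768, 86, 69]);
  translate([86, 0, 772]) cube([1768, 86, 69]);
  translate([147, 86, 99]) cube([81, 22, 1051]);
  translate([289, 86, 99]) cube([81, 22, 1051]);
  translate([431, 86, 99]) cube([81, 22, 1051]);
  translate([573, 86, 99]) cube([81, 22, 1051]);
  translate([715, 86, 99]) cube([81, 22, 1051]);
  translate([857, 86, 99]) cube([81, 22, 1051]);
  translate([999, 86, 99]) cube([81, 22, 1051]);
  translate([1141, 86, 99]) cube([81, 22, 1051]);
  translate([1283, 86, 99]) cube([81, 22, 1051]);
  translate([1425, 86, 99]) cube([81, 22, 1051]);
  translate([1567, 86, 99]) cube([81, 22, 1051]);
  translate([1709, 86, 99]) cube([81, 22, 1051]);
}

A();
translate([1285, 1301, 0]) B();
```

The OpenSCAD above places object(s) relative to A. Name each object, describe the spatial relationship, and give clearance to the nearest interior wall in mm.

A is a house frame. B is a fence section. The fence section sits inside the house frame, centred. The clearance to the nearest interior wall is 1163 mm.

Clearances: x = 1163, y = 1179; minimum 1163 mm.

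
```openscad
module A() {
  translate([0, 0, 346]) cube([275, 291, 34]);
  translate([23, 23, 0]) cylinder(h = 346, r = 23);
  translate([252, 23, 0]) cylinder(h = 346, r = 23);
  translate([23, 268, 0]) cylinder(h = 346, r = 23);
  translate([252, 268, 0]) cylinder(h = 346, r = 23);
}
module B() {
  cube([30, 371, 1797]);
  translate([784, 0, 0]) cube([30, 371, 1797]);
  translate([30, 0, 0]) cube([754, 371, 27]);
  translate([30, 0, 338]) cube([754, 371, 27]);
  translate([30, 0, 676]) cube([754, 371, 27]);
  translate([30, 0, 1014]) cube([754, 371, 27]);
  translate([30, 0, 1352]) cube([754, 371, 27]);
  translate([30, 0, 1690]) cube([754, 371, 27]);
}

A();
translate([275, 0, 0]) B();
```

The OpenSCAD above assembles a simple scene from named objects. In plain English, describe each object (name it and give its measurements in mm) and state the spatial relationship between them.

A is a four-legged stool. The seat is a 275×291×34 mm slab whose top surface is at z = 380 mm; four round legs, each 46 mm in diameter, run from the floor (z = 0) to the underside of the seat, each leg's axis is inset half a diameter from the nearest pair of seat edges (so the leg's bounding box is flush with the corner).

B is an open bookshelf. Two side panels, each 30 mm thick, 371 mm deep and 1797 mm tall, stand 814 mm apart (outside-to-outside). Between them sit 6 shelves, each 27 mm thick and 371 mm deep, spanning the full gap between the sides. The bottom shelf rests on the floor (its underside at z = 0) and the clear gap between one shelf's top and the next shelf's underside is 311 mm.

The bookshelf is against the stool's +x side, with their −y faces flush.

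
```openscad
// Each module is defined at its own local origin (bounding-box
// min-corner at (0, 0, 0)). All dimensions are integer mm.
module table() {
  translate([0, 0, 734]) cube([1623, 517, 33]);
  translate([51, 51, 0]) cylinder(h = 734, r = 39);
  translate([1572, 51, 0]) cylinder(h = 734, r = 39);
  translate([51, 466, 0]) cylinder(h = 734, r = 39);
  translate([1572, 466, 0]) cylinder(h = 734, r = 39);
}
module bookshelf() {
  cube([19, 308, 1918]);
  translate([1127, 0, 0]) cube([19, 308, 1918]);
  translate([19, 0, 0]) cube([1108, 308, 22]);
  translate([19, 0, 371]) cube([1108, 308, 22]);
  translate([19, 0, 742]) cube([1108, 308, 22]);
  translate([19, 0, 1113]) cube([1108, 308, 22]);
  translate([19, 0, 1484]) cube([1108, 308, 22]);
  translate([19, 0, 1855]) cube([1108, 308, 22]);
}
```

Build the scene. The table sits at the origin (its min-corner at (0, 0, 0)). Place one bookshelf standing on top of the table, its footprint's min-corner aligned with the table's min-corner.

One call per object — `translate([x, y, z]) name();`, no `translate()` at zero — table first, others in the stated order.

table();
translate([0, 0, 767]) bookshelf();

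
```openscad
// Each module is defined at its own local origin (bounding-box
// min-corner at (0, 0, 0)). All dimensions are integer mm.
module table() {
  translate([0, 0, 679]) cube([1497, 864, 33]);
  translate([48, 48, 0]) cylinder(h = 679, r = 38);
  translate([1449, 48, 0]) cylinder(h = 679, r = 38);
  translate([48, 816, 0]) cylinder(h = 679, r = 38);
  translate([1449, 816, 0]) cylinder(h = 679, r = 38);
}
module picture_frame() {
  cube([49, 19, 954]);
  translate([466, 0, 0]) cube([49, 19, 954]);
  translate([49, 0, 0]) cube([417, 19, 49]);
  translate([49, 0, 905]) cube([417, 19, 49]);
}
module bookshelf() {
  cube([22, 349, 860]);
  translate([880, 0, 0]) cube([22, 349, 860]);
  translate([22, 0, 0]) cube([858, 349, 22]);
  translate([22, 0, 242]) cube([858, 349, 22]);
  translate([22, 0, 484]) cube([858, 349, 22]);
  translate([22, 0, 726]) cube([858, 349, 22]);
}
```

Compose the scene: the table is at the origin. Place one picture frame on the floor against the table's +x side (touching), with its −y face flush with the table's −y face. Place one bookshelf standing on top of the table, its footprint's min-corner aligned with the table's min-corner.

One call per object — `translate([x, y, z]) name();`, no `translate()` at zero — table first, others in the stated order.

table();
translate([1497, 0, 0]) picture_frame();
translate([0, 0, 712]) bookshelf();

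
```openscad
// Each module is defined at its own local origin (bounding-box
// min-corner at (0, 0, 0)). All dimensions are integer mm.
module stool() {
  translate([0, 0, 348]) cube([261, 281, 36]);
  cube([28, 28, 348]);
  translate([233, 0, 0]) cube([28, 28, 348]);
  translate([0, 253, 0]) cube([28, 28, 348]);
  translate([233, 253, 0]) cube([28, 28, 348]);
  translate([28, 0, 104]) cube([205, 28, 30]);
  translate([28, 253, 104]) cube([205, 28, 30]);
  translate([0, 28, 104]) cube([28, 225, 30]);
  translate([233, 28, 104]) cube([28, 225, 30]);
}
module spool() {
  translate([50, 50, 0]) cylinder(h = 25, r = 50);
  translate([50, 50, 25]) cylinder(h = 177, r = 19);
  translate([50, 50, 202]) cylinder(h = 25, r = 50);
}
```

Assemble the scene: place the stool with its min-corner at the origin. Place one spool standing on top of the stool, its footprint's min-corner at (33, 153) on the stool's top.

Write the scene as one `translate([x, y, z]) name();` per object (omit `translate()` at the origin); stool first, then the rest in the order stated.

stool();
translate([33, 153, 384]) spool();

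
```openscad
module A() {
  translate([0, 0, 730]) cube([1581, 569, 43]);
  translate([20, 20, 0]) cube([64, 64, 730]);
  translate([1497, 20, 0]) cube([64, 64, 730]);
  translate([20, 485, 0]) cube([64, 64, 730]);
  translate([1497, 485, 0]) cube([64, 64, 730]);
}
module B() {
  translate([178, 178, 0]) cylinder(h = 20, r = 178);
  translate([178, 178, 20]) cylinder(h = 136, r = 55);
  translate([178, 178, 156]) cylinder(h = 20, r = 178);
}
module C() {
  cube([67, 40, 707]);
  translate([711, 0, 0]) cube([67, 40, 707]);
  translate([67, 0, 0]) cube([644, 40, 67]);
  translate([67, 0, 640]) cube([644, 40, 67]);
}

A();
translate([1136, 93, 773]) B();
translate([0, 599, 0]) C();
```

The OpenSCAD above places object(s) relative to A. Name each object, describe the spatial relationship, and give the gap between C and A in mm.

The picture frame's nearest face is 30 mm from the table's +y face.

A is a table. B is a spool. C is a picture frame. The spool is on top of the table. The picture frame is on the floor beside the table on its +y side. The gap between the picture frame and the table is 30 mm.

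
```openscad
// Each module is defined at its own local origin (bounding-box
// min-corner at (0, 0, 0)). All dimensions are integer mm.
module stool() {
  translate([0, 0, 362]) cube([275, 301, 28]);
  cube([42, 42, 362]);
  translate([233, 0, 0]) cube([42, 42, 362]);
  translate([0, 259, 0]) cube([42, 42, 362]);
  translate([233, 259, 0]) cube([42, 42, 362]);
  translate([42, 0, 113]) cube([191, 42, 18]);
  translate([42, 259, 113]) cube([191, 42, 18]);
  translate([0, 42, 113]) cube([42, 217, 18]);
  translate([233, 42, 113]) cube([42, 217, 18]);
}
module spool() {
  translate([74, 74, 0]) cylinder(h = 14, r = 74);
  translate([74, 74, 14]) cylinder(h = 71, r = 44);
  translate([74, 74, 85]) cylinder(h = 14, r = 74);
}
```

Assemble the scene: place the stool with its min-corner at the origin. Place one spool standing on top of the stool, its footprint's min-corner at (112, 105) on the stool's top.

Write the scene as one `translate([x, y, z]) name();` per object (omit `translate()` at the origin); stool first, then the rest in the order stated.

stool();
translate([112, 105, 390]) spool();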